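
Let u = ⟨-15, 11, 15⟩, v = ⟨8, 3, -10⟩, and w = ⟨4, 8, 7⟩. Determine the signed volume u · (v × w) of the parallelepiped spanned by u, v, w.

v × w:
i: 3·7 - (-10)·8 = 21 - (-80) = 101
j: (-10)·4 - 8·7 = -40 - 56 = -96
k: 8·8 - 3·4 = 64 - 12 = 52
v × w = (101, -96, 52)
u · (v × w) = (-15)·101 + 11·(-96) + 15·52 = -1515 - 1056 + 780 = -1791

-1791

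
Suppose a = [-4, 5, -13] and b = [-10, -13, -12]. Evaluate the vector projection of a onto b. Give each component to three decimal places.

a · b = (-4)·(-10) + 5·(-13) + (-13)·(-12) = 40 - 65 + 156 = 131
|b|² = 100 + 169 + 144 = 413
proj_b a = (131/413) · (-10, -13, -12) ≈ (-3.172, -4.123, -3.806)

(-3.172, -4.123, -3.806)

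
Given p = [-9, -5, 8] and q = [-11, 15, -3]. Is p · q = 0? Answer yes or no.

yes

p · q = (-9)·(-11) + (-5)·15 + 8·(-3) = 99 - 75 - 24 = 0
Zero, so the vectors are orthogonal.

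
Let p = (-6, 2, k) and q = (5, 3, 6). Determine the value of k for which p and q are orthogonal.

4

p · q = (-6)·5 + 2·3 + k·6 = -24 + 6k
Set equal to 0: 6k = 24, so k = 4.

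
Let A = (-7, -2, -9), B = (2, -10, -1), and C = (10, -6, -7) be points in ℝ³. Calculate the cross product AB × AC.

AB = (9, -8, 8)
AC = (17, -4, 2)
i: (-8)·2 - 8·(-4) = -16 - (-32) = 16
j: 8·17 - 9·2 = 136 - 18 = 118
k: 9·(-4) - (-8)·17 = -36 - (-136) = 100
AB × AC = (16, 118, 100)

(16, 118, 100)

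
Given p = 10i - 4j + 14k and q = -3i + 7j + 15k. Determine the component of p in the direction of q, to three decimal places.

p · q = 10·(-3) + (-4)·7 + 14·15 = -30 - 28 + 210 = 152
|q| = √(9 + 49 + 225) = √283 ≈ 16.8226
comp_q p = 152 / √283 ≈ 9.035

9.035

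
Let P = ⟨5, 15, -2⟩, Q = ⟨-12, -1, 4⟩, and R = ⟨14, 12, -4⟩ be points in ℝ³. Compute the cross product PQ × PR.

(50, 20, 195)

PQ = (-17, -16, 6)
PR = (9, -3, -2)
i: (-16)·(-2) - 6·(-3) = 32 - (-18) = 50
j: 6·9 - (-17)·(-2) = 54 - 34 = 20
k: (-17)·(-3) - (-16)·9 = 51 - (-144) = 195
PQ × PR = (50, 20, 195)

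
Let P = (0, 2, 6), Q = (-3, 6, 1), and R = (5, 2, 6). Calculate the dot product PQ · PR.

PQ = Q − P = (-3, 4, -5)
PR = R − P = (5, 0, 0)
PQ · PR = (-3)·5 + 4·0 + (-5)·0 = -15 + 0 + 0 = -15

-15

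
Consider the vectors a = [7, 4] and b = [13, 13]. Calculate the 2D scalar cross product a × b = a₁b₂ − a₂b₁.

39

7·13 - 4·13 = 91 - 52 = 39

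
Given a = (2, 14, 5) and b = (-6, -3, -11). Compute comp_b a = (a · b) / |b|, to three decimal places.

a · b = 2·(-6) + 14·(-3) + 5·(-11) = -12 - 42 - 55 = -109
|b| = √(36 + 9 + 121) = √166 ≈ 12.8841
comp_b a = -109 / √166 ≈ -8.460

-8.460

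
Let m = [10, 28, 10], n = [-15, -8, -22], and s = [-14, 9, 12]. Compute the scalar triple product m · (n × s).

n × s:
i: (-8)·12 - (-22)·9 = -96 - (-198) = 102
j: (-22)·(-14) - (-15)·12 = 308 - (-180) = 488
k: (-15)·9 - (-8)·(-14) = -135 - 112 = -247
n × s = (102, 488, -247)
m · (n × s) = 10·102 + 28·488 + 10·(-247) = 1020 + 13664 - 2470 = 12214

12214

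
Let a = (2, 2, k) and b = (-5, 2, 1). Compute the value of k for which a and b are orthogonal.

a · b = 2·(-5) + 2·2 + k·1 = -6 + 1k
Set equal to 0: 1k = 6, so k = 6.

6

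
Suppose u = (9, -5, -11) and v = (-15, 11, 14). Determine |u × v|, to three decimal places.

i: (-5)·14 - (-11)·11 = -70 - (-121) = 51
j: (-11)·(-15) - 9·14 = 165 - 126 = 39
k: 9·11 - (-5)·(-15) = 99 - 75 = 24
u × v = (51, 39, 24)
|u × v| = √(51² + 39² + 24²) = √4698 ≈ 68.5420

68.542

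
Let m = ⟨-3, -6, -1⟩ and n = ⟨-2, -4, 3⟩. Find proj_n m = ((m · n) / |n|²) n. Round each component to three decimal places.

(-1.862, -3.724, 2.793)

m · n = (-3)·(-2) + (-6)·(-4) + (-1)·3 = 6 + 24 - 3 = 27
|n|² = 4 + 16 + 9 = 29
proj_n m = (27/29) · (-2, -4, 3) ≈ (-1.862, -3.724, 2.793)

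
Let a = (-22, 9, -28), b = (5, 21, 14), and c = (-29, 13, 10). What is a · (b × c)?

b × c:
i: 21·10 - 14·13 = 210 - 182 = 28
j: 14·(-29) - 5·10 = -406 - 50 = -456
k: 5·13 - 21·(-29) = 65 - (-609) = 674
b × c = (28, -456, 674)
a · (b × c) = (-22)·28 + 9·(-456) + (-28)·674 = -616 - 4104 - 18872 = -23592

-23592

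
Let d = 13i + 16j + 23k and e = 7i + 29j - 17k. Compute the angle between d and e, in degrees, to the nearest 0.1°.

81.1

d · e = 13·7 + 16·29 + 23·(-17) = 91 + 464 - 391 = 164
|d|² = 169 + 256 + 529 = 954,  |d| = √954 ≈ 30.886890
|e|² = 49 + 841 + 289 = 1179,  |e| = √1179 ≈ 34.336569
cos θ = 164 / (30.886890 · 34.336569) ≈ 0.15464
θ = arccos(0.15464) ≈ 81.1°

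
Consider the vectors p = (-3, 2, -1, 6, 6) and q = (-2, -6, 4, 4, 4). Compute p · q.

p · q = (-3)·(-2) + 2·(-6) + (-1)·4 + 6·4 + 6·4 = 6 - 12 - 4 + 24 + 24 = 38

38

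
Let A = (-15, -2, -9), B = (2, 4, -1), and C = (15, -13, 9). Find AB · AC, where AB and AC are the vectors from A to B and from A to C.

588

AB = B − A = (17, 6, 8)
AC = C − A = (30, -11, 18)
AB · AC = 17·30 + 6·(-11) + 8·18 = 510 - 66 + 144 = 588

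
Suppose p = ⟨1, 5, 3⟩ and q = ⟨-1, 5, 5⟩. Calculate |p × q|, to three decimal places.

16.248

i: 5·5 - 3·5 = 25 - 15 = 10
j: 3·(-1) - 1·5 = -3 - 5 = -8
k: 1·5 - 5·(-1) = 5 - (-5) = 10
p × q = (10, -8, 10)
|p × q| = √(10² + (-8)² + 10²) = √264 ≈ 16.2481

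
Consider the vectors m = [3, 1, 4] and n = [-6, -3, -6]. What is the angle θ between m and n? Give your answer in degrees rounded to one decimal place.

168.7

m · n = 3·(-6) + 1·(-3) + 4·(-6) = -18 - 3 - 24 = -45
|m|² = 9 + 1 + 16 = 26,  |m| = √26 ≈ 5.099020
|n|² = 36 + 9 + 36 = 81,  |n| = √81 ≈ 9.000000
cos θ = -45 / (5.099020 · 9.000000) ≈ -0.98058
θ = arccos(-0.98058) ≈ 168.7°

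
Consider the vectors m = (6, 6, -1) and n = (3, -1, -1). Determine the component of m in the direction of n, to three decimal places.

m · n = 6·3 + 6·(-1) + (-1)·(-1) = 18 - 6 + 1 = 13
|n| = √(9 + 1 + 1) = √11 ≈ 3.3166
comp_n m = 13 / √11 ≈ 3.920

3.920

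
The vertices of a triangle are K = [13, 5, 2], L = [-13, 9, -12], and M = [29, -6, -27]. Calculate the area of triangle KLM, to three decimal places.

KL = (-26, 4, -14),  KM = (16, -11, -29)
i: 4·(-29) - (-14)·(-11) = -116 - 154 = -270
j: (-14)·16 - (-26)·(-29) = -224 - 754 = -978
k: (-26)·(-11) - 4·16 = 286 - 64 = 222
KL × KM = (-270, -978, 222)
|KL × KM| = √1078668 ≈ 1038.5894
area = ½ · 1038.5894 ≈ 519.295

519.295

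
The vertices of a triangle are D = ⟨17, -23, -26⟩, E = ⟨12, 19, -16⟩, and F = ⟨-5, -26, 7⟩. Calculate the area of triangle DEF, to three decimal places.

DE = (-5, 42, 10),  DF = (-22, -3, 33)
i: 42·33 - 10·(-3) = 1386 - (-30) = 1416
j: 10·(-22) - (-5)·33 = -220 - (-165) = -55
k: (-5)·(-3) - 42·(-22) = 15 - (-924) = 939
DE × DF = (1416, -55, 939)
|DE × DF| = √2889802 ≈ 1699.9418
area = ½ · 1699.9418 ≈ 849.971

849.971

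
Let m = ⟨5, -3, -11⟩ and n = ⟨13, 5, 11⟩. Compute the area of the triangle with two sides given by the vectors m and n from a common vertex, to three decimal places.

i: (-3)·11 - (-11)·5 = -33 - (-55) = 22
j: (-11)·13 - 5·11 = -143 - 55 = -198
k: 5·5 - (-3)·13 = 25 - (-39) = 64
m × n = (22, -198, 64)
|m × n| = √(22² + (-198)² + 64²) = √43784 ≈ 209.2463
area = ½ · 209.2463 ≈ 104.623

104.623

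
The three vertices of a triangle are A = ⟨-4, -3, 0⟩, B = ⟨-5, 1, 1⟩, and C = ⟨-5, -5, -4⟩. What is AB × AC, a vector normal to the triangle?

AB = (-1, 4, 1)
AC = (-1, -2, -4)
i: 4·(-4) - 1·(-2) = -16 - (-2) = -14
j: 1·(-1) - (-1)·(-4) = -1 - 4 = -5
k: (-1)·(-2) - 4·(-1) = 2 - (-4) = 6
AB × AC = (-14, -5, 6)

(-14, -5, 6)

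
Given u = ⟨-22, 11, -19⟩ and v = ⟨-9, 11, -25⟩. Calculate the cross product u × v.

i: 11·(-25) - (-19)·11 = -275 - (-209) = -66
j: (-19)·(-9) - (-22)·(-25) = 171 - 550 = -379
k: (-22)·11 - 11·(-9) = -242 - (-99) = -143
u × v = (-66, -379, -143)

(-66, -379, -143)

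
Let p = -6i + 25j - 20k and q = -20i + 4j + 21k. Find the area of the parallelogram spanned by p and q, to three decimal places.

932.350

i: 25·21 - (-20)·4 = 525 - (-80) = 605
j: (-20)·(-20) - (-6)·21 = 400 - (-126) = 526
k: (-6)·4 - 25·(-20) = -24 - (-500) = 476
p × q = (605, 526, 476)
|p × q| = √(605² + 526² + 476²) = √869277 ≈ 932.3503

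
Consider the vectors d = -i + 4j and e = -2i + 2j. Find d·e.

d · e = (-1)·(-2) + 4·2 = 2 + 8 = 10

10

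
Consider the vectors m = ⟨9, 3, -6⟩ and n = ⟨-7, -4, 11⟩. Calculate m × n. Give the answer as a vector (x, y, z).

(9, -57, -15)

i: 3·11 - (-6)·(-4) = 33 - 24 = 9
j: (-6)·(-7) - 9·11 = 42 - 99 = -57
k: 9·(-4) - 3·(-7) = -36 - (-21) = -15
m × n = (9, -57, -15)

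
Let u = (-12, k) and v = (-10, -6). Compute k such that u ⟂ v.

20

u · v = (-12)·(-10) + k·(-6) = 120 - 6k
Set equal to 0: -6k = -120, so k = 20.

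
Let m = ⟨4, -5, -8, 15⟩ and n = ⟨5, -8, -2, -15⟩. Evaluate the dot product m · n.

-149

m · n = 4·5 + (-5)·(-8) + (-8)·(-2) + 15·(-15) = 20 + 40 + 16 - 225 = -149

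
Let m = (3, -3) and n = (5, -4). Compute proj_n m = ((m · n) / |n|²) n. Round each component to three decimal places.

(3.293, -2.634)

m · n = 3·5 + (-3)·(-4) = 15 + 12 = 27
|n|² = 25 + 16 = 41
proj_n m = (27/41) · (5, -4) ≈ (3.293, -2.634)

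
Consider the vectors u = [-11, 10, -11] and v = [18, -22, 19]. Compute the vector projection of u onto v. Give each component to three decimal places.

(-9.654, 11.800, -10.191)

u · v = (-11)·18 + 10·(-22) + (-11)·19 = -198 - 220 - 209 = -627
|v|² = 324 + 484 + 361 = 1169
proj_v u = (-627/1169) · (18, -22, 19) ≈ (-9.654, 11.800, -10.191)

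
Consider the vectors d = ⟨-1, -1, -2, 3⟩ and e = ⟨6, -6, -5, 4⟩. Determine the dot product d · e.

d · e = (-1)·6 + (-1)·(-6) + (-2)·(-5) + 3·4 = -6 + 6 + 10 + 12 = 22

22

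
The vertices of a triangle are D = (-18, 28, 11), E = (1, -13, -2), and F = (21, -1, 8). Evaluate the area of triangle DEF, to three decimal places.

584.235

DE = (19, -41, -13),  DF = (39, -29, -3)
i: (-41)·(-3) - (-13)·(-29) = 123 - 377 = -254
j: (-13)·39 - 19·(-3) = -507 - (-57) = -450
k: 19·(-29) - (-41)·39 = -551 - (-1599) = 1048
DE × DF = (-254, -450, 1048)
|DE × DF| = √1365320 ≈ 1168.4691
area = ½ · 1168.4691 ≈ 584.235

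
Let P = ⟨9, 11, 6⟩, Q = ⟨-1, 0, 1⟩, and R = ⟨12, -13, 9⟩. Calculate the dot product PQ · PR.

PQ = Q − P = (-10, -11, -5)
PR = R − P = (3, -24, 3)
PQ · PR = (-10)·3 + (-11)·(-24) + (-5)·3 = -30 + 264 - 15 = 219

219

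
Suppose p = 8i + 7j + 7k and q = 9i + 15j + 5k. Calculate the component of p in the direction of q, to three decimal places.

11.653

p · q = 8·9 + 7·15 + 7·5 = 72 + 105 + 35 = 212
|q| = √(81 + 225 + 25) = √331 ≈ 18.1934
comp_q p = 212 / √331 ≈ 11.653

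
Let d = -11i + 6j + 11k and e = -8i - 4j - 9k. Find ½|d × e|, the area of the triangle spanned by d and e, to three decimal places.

104.323

i: 6·(-9) - 11·(-4) = -54 - (-44) = -10
j: 11·(-8) - (-11)·(-9) = -88 - 99 = -187
k: (-11)·(-4) - 6·(-8) = 44 - (-48) = 92
d × e = (-10, -187, 92)
|d × e| = √((-10)² + (-187)² + 92²) = √43533 ≈ 208.6456
area = ½ · 208.6456 ≈ 104.323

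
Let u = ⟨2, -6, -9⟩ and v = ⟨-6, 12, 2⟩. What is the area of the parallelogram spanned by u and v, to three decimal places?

108.904

i: (-6)·2 - (-9)·12 = -12 - (-108) = 96
j: (-9)·(-6) - 2·2 = 54 - 4 = 50
k: 2·12 - (-6)·(-6) = 24 - 36 = -12
u × v = (96, 50, -12)
|u × v| = √(96² + 50² + (-12)²) = √11860 ≈ 108.9036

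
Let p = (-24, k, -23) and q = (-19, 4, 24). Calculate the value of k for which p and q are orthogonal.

24

p · q = (-24)·(-19) + k·4 + (-23)·24 = -96 + 4k
Set equal to 0: 4k = 96, so k = 24.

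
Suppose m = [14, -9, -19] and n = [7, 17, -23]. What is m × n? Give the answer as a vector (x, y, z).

(530, 189, 301)

i: (-9)·(-23) - (-19)·17 = 207 - (-323) = 530
j: (-19)·7 - 14·(-23) = -133 - (-322) = 189
k: 14·17 - (-9)·7 = 238 - (-63) = 301
m × n = (530, 189, 301)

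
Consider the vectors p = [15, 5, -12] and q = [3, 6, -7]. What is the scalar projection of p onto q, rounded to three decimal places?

p · q = 15·3 + 5·6 + (-12)·(-7) = 45 + 30 + 84 = 159
|q| = √(9 + 36 + 49) = √94 ≈ 9.6954
comp_q p = 159 / √94 ≈ 16.400

16.400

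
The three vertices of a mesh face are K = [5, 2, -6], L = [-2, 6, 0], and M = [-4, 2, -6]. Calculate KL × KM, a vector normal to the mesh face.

(0, -54, 36)

KL = (-7, 4, 6)
KM = (-9, 0, 0)
i: 4·0 - 6·0 = 0 - 0 = 0
j: 6·(-9) - (-7)·0 = -54 - 0 = -54
k: (-7)·0 - 4·(-9) = 0 - (-36) = 36
KL × KM = (0, -54, 36)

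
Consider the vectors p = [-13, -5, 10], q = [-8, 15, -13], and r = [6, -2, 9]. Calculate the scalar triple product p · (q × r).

-2127

q × r:
i: 15·9 - (-13)·(-2) = 135 - 26 = 109
j: (-13)·6 - (-8)·9 = -78 - (-72) = -6
k: (-8)·(-2) - 15·6 = 16 - 90 = -74
q × r = (109, -6, -74)
p · (q × r) = (-13)·109 + (-5)·(-6) + 10·(-74) = -1417 + 30 - 740 = -2127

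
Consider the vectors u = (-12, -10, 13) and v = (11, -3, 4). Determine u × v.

(-1, 191, 146)

i: (-10)·4 - 13·(-3) = -40 - (-39) = -1
j: 13·11 - (-12)·4 = 143 - (-48) = 191
k: (-12)·(-3) - (-10)·11 = 36 - (-110) = 146
u × v = (-1, 191, 146)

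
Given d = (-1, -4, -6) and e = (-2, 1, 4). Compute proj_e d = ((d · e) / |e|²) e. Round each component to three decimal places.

d · e = (-1)·(-2) + (-4)·1 + (-6)·4 = 2 - 4 - 24 = -26
|e|² = 4 + 1 + 16 = 21
proj_e d = (-26/21) · (-2, 1, 4) ≈ (2.476, -1.238, -4.952)

(2.476, -1.238, -4.952)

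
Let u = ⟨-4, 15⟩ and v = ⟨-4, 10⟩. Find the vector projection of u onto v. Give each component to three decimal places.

(-5.724, 14.310)

u · v = (-4)·(-4) + 15·10 = 16 + 150 = 166
|v|² = 16 + 100 = 116
proj_v u = (166/116) · (-4, 10) ≈ (-5.724, 14.310)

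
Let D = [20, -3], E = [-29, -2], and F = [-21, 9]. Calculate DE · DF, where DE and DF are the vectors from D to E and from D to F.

DE = E − D = (-49, 1)
DF = F − D = (-41, 12)
DE · DF = (-49)·(-41) + 1·12 = 2009 + 12 = 2021

2021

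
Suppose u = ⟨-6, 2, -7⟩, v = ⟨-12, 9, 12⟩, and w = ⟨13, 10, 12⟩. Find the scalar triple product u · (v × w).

2331

v × w:
i: 9·12 - 12·10 = 108 - 120 = -12
j: 12·13 - (-12)·12 = 156 - (-144) = 300
k: (-12)·10 - 9·13 = -120 - 117 = -237
v × w = (-12, 300, -237)
u · (v × w) = (-6)·(-12) + 2·300 + (-7)·(-237) = 72 + 600 + 1659 = 2331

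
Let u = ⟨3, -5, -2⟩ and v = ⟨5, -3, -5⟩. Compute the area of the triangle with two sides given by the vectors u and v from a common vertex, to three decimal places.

i: (-5)·(-5) - (-2)·(-3) = 25 - 6 = 19
j: (-2)·5 - 3·(-5) = -10 - (-15) = 5
k: 3·(-3) - (-5)·5 = -9 - (-25) = 16
u × v = (19, 5, 16)
|u × v| = √(19² + 5² + 16²) = √642 ≈ 25.3377
area = ½ · 25.3377 ≈ 12.669

12.669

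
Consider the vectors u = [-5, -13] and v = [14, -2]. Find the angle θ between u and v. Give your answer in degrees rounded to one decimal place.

102.9

u · v = (-5)·14 + (-13)·(-2) = -70 + 26 = -44
|u|² = 25 + 169 = 194,  |u| = √194 ≈ 13.928388
|v|² = 196 + 4 = 200,  |v| = √200 ≈ 14.142136
cos θ = -44 / (13.928388 · 14.142136) ≈ -0.22338
θ = arccos(-0.22338) ≈ 102.9°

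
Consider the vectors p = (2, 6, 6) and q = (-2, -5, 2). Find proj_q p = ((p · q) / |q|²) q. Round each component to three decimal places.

(1.333, 3.333, -1.333)

p · q = 2·(-2) + 6·(-5) + 6·2 = -4 - 30 + 12 = -22
|q|² = 4 + 25 + 4 = 33
proj_q p = (-22/33) · (-2, -5, 2) ≈ (1.333, 3.333, -1.333)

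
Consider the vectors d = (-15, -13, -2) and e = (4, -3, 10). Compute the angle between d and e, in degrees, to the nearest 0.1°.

100.6

d · e = (-15)·4 + (-13)·(-3) + (-2)·10 = -60 + 39 - 20 = -41
|d|² = 225 + 169 + 4 = 398,  |d| = √398 ≈ 19.949937
|e|² = 16 + 9 + 100 = 125,  |e| = √125 ≈ 11.180340
cos θ = -41 / (19.949937 · 11.180340) ≈ -0.18382
θ = arccos(-0.18382) ≈ 100.6°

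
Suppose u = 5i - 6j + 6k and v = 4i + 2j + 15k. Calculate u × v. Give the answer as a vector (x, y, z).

(-102, -51, 34)

i: (-6)·15 - 6·2 = -90 - 12 = -102
j: 6·4 - 5·15 = 24 - 75 = -51
k: 5·2 - (-6)·4 = 10 - (-24) = 34
u × v = (-102, -51, 34)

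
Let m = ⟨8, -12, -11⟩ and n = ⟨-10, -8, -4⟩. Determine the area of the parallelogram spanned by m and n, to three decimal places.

235.839

i: (-12)·(-4) - (-11)·(-8) = 48 - 88 = -40
j: (-11)·(-10) - 8·(-4) = 110 - (-32) = 142
k: 8·(-8) - (-12)·(-10) = -64 - 120 = -184
m × n = (-40, 142, -184)
|m × n| = √((-40)² + 142² + (-184)²) = √55620 ≈ 235.8389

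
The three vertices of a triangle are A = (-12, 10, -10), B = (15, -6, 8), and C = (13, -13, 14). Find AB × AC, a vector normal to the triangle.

AB = (27, -16, 18)
AC = (25, -23, 24)
i: (-16)·24 - 18·(-23) = -384 - (-414) = 30
j: 18·25 - 27·24 = 450 - 648 = -198
k: 27·(-23) - (-16)·25 = -621 - (-400) = -221
AB × AC = (30, -198, -221)

(30, -198, -221)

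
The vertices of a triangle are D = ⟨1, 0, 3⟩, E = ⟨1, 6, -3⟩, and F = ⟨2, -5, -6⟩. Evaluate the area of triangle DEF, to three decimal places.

42.214

DE = (0, 6, -6),  DF = (1, -5, -9)
i: 6·(-9) - (-6)·(-5) = -54 - 30 = -84
j: (-6)·1 - 0·(-9) = -6 - 0 = -6
k: 0·(-5) - 6·1 = 0 - 6 = -6
DE × DF = (-84, -6, -6)
|DE × DF| = √7128 ≈ 84.4275
area = ½ · 84.4275 ≈ 42.214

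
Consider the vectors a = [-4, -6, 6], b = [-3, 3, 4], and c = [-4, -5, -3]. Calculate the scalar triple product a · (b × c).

b × c:
i: 3·(-3) - 4·(-5) = -9 - (-20) = 11
j: 4·(-4) - (-3)·(-3) = -16 - 9 = -25
k: (-3)·(-5) - 3·(-4) = 15 - (-12) = 27
b × c = (11, -25, 27)
a · (b × c) = (-4)·11 + (-6)·(-25) + 6·27 = -44 + 150 + 162 = 268

268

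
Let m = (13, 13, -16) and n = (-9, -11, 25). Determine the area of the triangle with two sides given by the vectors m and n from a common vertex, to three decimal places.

i: 13·25 - (-16)·(-11) = 325 - 176 = 149
j: (-16)·(-9) - 13·25 = 144 - 325 = -181
k: 13·(-11) - 13·(-9) = -143 - (-117) = -26
m × n = (149, -181, -26)
|m × n| = √(149² + (-181)² + (-26)²) = √55638 ≈ 235.8771
area = ½ · 235.8771 ≈ 117.939

117.939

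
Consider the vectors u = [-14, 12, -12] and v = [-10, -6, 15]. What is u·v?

u · v = (-14)·(-10) + 12·(-6) + (-12)·15 = 140 - 72 - 180 = -112

-112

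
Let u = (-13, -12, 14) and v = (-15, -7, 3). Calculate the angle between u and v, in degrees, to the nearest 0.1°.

32.2

u · v = (-13)·(-15) + (-12)·(-7) + 14·3 = 195 + 84 + 42 = 321
|u|² = 169 + 144 + 196 = 509,  |u| = √509 ≈ 22.561028
|v|² = 225 + 49 + 9 = 283,  |v| = √283 ≈ 16.822604
cos θ = 321 / (22.561028 · 16.822604) ≈ 0.84577
θ = arccos(0.84577) ≈ 32.2°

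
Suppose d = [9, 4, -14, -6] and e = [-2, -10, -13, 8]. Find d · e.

d · e = 9·(-2) + 4·(-10) + (-14)·(-13) + (-6)·8 = -18 - 40 + 182 - 48 = 76

76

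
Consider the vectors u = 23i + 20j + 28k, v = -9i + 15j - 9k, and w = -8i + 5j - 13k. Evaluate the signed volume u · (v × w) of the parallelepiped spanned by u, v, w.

-2250

v × w:
i: 15·(-13) - (-9)·5 = -195 - (-45) = -150
j: (-9)·(-8) - (-9)·(-13) = 72 - 117 = -45
k: (-9)·5 - 15·(-8) = -45 - (-120) = 75
v × w = (-150, -45, 75)
u · (v × w) = 23·(-150) + 20·(-45) + 28·75 = -3450 - 900 + 2100 = -2250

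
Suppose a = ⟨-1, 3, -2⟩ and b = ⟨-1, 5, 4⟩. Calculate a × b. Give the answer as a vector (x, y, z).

i: 3·4 - (-2)·5 = 12 - (-10) = 22
j: (-2)·(-1) - (-1)·4 = 2 - (-4) = 6
k: (-1)·5 - 3·(-1) = -5 - (-3) = -2
a × b = (22, 6, -2)

(22, 6, -2)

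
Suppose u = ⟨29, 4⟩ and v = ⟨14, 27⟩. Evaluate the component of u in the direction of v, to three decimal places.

16.900

u · v = 29·14 + 4·27 = 406 + 108 = 514
|v| = √(196 + 729) = √925 ≈ 30.4138
comp_v u = 514 / √925 ≈ 16.900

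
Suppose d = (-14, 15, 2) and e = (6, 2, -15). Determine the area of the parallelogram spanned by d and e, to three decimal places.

324.914

i: 15·(-15) - 2·2 = -225 - 4 = -229
j: 2·6 - (-14)·(-15) = 12 - 210 = -198
k: (-14)·2 - 15·6 = -28 - 90 = -118
d × e = (-229, -198, -118)
|d × e| = √((-229)² + (-198)² + (-118)²) = √105569 ≈ 324.9138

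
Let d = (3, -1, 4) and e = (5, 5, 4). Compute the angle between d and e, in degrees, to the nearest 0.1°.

d · e = 3·5 + (-1)·5 + 4·4 = 15 - 5 + 16 = 26
|d|² = 9 + 1 + 16 = 26,  |d| = √26 ≈ 5.099020
|e|² = 25 + 25 + 16 = 66,  |e| = √66 ≈ 8.124038
cos θ = 26 / (5.099020 · 8.124038) ≈ 0.62765
θ = arccos(0.62765) ≈ 51.1°

51.1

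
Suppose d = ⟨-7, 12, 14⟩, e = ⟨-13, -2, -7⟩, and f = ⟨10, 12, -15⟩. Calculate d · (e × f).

e × f:
i: (-2)·(-15) - (-7)·12 = 30 - (-84) = 114
j: (-7)·10 - (-13)·(-15) = -70 - 195 = -265
k: (-13)·12 - (-2)·10 = -156 - (-20) = -136
e × f = (114, -265, -136)
d · (e × f) = (-7)·114 + 12·(-265) + 14·(-136) = -798 - 3180 - 1904 = -5882

-5882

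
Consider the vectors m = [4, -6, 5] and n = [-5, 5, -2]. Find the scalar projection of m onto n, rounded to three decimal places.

-8.165

m · n = 4·(-5) + (-6)·5 + 5·(-2) = -20 - 30 - 10 = -60
|n| = √(25 + 25 + 4) = √54 ≈ 7.3485
comp_n m = -60 / √54 ≈ -8.165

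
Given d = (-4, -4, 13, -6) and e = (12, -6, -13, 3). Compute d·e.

d · e = (-4)·12 + (-4)·(-6) + 13·(-13) + (-6)·3 = -48 + 24 - 169 - 18 = -211

-211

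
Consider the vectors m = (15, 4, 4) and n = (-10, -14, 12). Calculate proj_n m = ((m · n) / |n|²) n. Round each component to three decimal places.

m · n = 15·(-10) + 4·(-14) + 4·12 = -150 - 56 + 48 = -158
|n|² = 100 + 196 + 144 = 440
proj_n m = (-158/440) · (-10, -14, 12) ≈ (3.591, 5.027, -4.309)

(3.591, 5.027, -4.309)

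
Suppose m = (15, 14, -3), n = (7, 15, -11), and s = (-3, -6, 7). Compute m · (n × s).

352

n × s:
i: 15·7 - (-11)·(-6) = 105 - 66 = 39
j: (-11)·(-3) - 7·7 = 33 - 49 = -16
k: 7·(-6) - 15·(-3) = -42 - (-45) = 3
n × s = (39, -16, 3)
m · (n × s) = 15·39 + 14·(-16) + (-3)·3 = 585 - 224 - 9 = 352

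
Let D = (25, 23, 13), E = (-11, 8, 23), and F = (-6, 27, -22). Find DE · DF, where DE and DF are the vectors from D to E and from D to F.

DE = E − D = (-36, -15, 10)
DF = F − D = (-31, 4, -35)
DE · DF = (-36)·(-31) + (-15)·4 + 10·(-35) = 1116 - 60 - 350 = 706

706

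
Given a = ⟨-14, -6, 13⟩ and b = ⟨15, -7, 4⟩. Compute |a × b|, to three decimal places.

320.677

i: (-6)·4 - 13·(-7) = -24 - (-91) = 67
j: 13·15 - (-14)·4 = 195 - (-56) = 251
k: (-14)·(-7) - (-6)·15 = 98 - (-90) = 188
a × b = (67, 251, 188)
|a × b| = √(67² + 251² + 188²) = √102834 ≈ 320.6774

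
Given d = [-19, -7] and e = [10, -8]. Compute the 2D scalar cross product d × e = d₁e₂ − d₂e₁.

(-19)·(-8) - (-7)·10 = 152 - (-70) = 222

222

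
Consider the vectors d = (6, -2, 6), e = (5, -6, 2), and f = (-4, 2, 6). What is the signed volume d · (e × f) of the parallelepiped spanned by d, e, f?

-248

e × f:
i: (-6)·6 - 2·2 = -36 - 4 = -40
j: 2·(-4) - 5·6 = -8 - 30 = -38
k: 5·2 - (-6)·(-4) = 10 - 24 = -14
e × f = (-40, -38, -14)
d · (e × f) = 6·(-40) + (-2)·(-38) + 6·(-14) = -240 + 76 - 84 = -248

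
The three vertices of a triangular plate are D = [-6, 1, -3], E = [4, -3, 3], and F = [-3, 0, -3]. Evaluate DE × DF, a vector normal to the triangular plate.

DE = (10, -4, 6)
DF = (3, -1, 0)
i: (-4)·0 - 6·(-1) = 0 - (-6) = 6
j: 6·3 - 10·0 = 18 - 0 = 18
k: 10·(-1) - (-4)·3 = -10 - (-12) = 2
DE × DF = (6, 18, 2)

(6, 18, 2)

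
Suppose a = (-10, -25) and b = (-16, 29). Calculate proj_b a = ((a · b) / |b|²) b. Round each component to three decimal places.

(8.241, -14.936)

a · b = (-10)·(-16) + (-25)·29 = 160 - 725 = -565
|b|² = 256 + 841 = 1097
proj_b a = (-565/1097) · (-16, 29) ≈ (8.241, -14.936)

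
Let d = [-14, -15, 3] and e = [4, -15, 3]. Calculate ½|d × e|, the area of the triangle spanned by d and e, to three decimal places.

137.674

i: (-15)·3 - 3·(-15) = -45 - (-45) = 0
j: 3·4 - (-14)·3 = 12 - (-42) = 54
k: (-14)·(-15) - (-15)·4 = 210 - (-60) = 270
d × e = (0, 54, 270)
|d × e| = √(0² + 54² + 270²) = √75816 ≈ 275.3471
area = ½ · 275.3471 ≈ 137.674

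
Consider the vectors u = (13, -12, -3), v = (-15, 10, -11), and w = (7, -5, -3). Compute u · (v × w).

v × w:
i: 10·(-3) - (-11)·(-5) = -30 - 55 = -85
j: (-11)·7 - (-15)·(-3) = -77 - 45 = -122
k: (-15)·(-5) - 10·7 = 75 - 70 = 5
v × w = (-85, -122, 5)
u · (v × w) = 13·(-85) + (-12)·(-122) + (-3)·5 = -1105 + 1464 - 15 = 344

344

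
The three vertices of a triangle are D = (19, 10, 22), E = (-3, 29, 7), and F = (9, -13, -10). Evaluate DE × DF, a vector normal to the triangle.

(-953, -554, 696)

DE = (-22, 19, -15)
DF = (-10, -23, -32)
i: 19·(-32) - (-15)·(-23) = -608 - 345 = -953
j: (-15)·(-10) - (-22)·(-32) = 150 - 704 = -554
k: (-22)·(-23) - 19·(-10) = 506 - (-190) = 696
DE × DF = (-953, -554, 696)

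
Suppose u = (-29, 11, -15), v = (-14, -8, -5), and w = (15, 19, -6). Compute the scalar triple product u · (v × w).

-3706

v × w:
i: (-8)·(-6) - (-5)·19 = 48 - (-95) = 143
j: (-5)·15 - (-14)·(-6) = -75 - 84 = -159
k: (-14)·19 - (-8)·15 = -266 - (-120) = -146
v × w = (143, -159, -146)
u · (v × w) = (-29)·143 + 11·(-159) + (-15)·(-146) = -4147 - 1749 + 2190 = -3706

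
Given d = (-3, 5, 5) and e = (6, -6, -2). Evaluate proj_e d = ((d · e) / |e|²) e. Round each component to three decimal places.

(-4.579, 4.579, 1.526)

d · e = (-3)·6 + 5·(-6) + 5·(-2) = -18 - 30 - 10 = -58
|e|² = 36 + 36 + 4 = 76
proj_e d = (-58/76) · (6, -6, -2) ≈ (-4.579, 4.579, 1.526)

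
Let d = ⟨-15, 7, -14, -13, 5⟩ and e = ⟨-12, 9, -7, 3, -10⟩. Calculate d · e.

252

d · e = (-15)·(-12) + 7·9 + (-14)·(-7) + (-13)·3 + 5·(-10) = 180 + 63 + 98 - 39 - 50 = 252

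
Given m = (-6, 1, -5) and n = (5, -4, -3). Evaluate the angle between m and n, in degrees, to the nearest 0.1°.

110.0

m · n = (-6)·5 + 1·(-4) + (-5)·(-3) = -30 - 4 + 15 = -19
|m|² = 36 + 1 + 25 = 62,  |m| = √62 ≈ 7.874008
|n|² = 25 + 16 + 9 = 50,  |n| = √50 ≈ 7.071068
cos θ = -19 / (7.874008 · 7.071068) ≈ -0.34125
θ = arccos(-0.34125) ≈ 110.0°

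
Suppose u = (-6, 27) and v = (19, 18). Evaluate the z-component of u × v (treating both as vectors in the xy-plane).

-621

(-6)·18 - 27·19 = -108 - 513 = -621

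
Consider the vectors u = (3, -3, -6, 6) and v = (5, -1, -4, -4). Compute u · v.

18

u · v = 3·5 + (-3)·(-1) + (-6)·(-4) + 6·(-4) = 15 + 3 + 24 - 24 = 18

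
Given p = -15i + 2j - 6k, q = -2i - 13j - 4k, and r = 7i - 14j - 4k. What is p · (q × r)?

-726

q × r:
i: (-13)·(-4) - (-4)·(-14) = 52 - 56 = -4
j: (-4)·7 - (-2)·(-4) = -28 - 8 = -36
k: (-2)·(-14) - (-13)·7 = 28 - (-91) = 119
q × r = (-4, -36, 119)
p · (q × r) = (-15)·(-4) + 2·(-36) + (-6)·119 = 60 - 72 - 714 = -726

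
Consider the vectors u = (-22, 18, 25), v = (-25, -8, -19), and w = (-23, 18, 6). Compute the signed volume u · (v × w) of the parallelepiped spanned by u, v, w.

v × w:
i: (-8)·6 - (-19)·18 = -48 - (-342) = 294
j: (-19)·(-23) - (-25)·6 = 437 - (-150) = 587
k: (-25)·18 - (-8)·(-23) = -450 - 184 = -634
v × w = (294, 587, -634)
u · (v × w) = (-22)·294 + 18·587 + 25·(-634) = -6468 + 10566 - 15850 = -11752

-11752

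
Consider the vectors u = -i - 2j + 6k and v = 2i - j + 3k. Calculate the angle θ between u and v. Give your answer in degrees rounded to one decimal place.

u · v = (-1)·2 + (-2)·(-1) + 6·3 = -2 + 2 + 18 = 18
|u|² = 1 + 4 + 36 = 41,  |u| = √41 ≈ 6.403124
|v|² = 4 + 1 + 9 = 14,  |v| = √14 ≈ 3.741657
cos θ = 18 / (6.403124 · 3.741657) ≈ 0.75131
θ = arccos(0.75131) ≈ 41.3°

41.3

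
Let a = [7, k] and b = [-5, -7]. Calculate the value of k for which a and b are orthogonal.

a · b = 7·(-5) + k·(-7) = -35 - 7k
Set equal to 0: -7k = 35, so k = -5.

-5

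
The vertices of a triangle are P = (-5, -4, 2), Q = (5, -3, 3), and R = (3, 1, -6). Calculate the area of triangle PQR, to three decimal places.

PQ = (10, 1, 1),  PR = (8, 5, -8)
i: 1·(-8) - 1·5 = -8 - 5 = -13
j: 1·8 - 10·(-8) = 8 - (-80) = 88
k: 10·5 - 1·8 = 50 - 8 = 42
PQ × PR = (-13, 88, 42)
|PQ × PR| = √9677 ≈ 98.3717
area = ½ · 98.3717 ≈ 49.186

49.186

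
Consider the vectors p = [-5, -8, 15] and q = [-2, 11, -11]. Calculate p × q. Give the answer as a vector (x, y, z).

(-77, -85, -71)

i: (-8)·(-11) - 15·11 = 88 - 165 = -77
j: 15·(-2) - (-5)·(-11) = -30 - 55 = -85
k: (-5)·11 - (-8)·(-2) = -55 - 16 = -71
p × q = (-77, -85, -71)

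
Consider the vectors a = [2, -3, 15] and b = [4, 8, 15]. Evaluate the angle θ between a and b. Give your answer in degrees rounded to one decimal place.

39.1

a · b = 2·4 + (-3)·8 + 15·15 = 8 - 24 + 225 = 209
|a|² = 4 + 9 + 225 = 238,  |a| = √238 ≈ 15.427249
|b|² = 16 + 64 + 225 = 305,  |b| = √305 ≈ 17.464249
cos θ = 209 / (15.427249 · 17.464249) ≈ 0.77573
θ = arccos(0.77573) ≈ 39.1°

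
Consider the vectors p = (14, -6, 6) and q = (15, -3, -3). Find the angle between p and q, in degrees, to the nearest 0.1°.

34.6

p · q = 14·15 + (-6)·(-3) + 6·(-3) = 210 + 18 - 18 = 210
|p|² = 196 + 36 + 36 = 268,  |p| = √268 ≈ 16.370706
|q|² = 225 + 9 + 9 = 243,  |q| = √243 ≈ 15.588457
cos θ = 210 / (16.370706 · 15.588457) ≈ 0.82290
θ = arccos(0.82290) ≈ 34.6°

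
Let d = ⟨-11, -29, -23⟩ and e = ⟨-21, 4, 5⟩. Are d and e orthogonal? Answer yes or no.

yes

d · e = (-11)·(-21) + (-29)·4 + (-23)·5 = 231 - 116 - 115 = 0
Zero, so the vectors are orthogonal.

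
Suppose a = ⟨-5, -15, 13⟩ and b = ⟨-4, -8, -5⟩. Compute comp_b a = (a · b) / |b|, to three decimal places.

a · b = (-5)·(-4) + (-15)·(-8) + 13·(-5) = 20 + 120 - 65 = 75
|b| = √(16 + 64 + 25) = √105 ≈ 10.2470
comp_b a = 75 / √105 ≈ 7.319

7.319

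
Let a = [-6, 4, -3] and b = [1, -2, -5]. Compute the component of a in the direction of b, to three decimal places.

a · b = (-6)·1 + 4·(-2) + (-3)·(-5) = -6 - 8 + 15 = 1
|b| = √(1 + 4 + 25) = √30 ≈ 5.4772
comp_b a = 1 / √30 ≈ 0.183

0.183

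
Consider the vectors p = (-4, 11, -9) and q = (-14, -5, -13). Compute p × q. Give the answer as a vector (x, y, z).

(-188, 74, 174)

i: 11·(-13) - (-9)·(-5) = -143 - 45 = -188
j: (-9)·(-14) - (-4)·(-13) = 126 - 52 = 74
k: (-4)·(-5) - 11·(-14) = 20 - (-154) = 174
p × q = (-188, 74, 174)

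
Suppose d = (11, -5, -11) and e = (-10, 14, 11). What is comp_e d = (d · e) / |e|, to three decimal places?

d · e = 11·(-10) + (-5)·14 + (-11)·11 = -110 - 70 - 121 = -301
|e| = √(100 + 196 + 121) = √417 ≈ 20.4206
comp_e d = -301 / √417 ≈ -14.740

-14.740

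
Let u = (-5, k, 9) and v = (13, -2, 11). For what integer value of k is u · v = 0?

u · v = (-5)·13 + k·(-2) + 9·11 = 34 - 2k
Set equal to 0: -2k = -34, so k = 17.

17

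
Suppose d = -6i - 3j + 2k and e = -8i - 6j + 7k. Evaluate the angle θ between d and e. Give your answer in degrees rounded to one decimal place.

20.6

d · e = (-6)·(-8) + (-3)·(-6) + 2·7 = 48 + 18 + 14 = 80
|d|² = 36 + 9 + 4 = 49,  |d| = √49 ≈ 7.000000
|e|² = 64 + 36 + 49 = 149,  |e| = √149 ≈ 12.206556
cos θ = 80 / (7.000000 · 12.206556) ≈ 0.93627
θ = arccos(0.93627) ≈ 20.6°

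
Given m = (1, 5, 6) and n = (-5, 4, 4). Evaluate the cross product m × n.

(-4, -34, 29)

i: 5·4 - 6·4 = 20 - 24 = -4
j: 6·(-5) - 1·4 = -30 - 4 = -34
k: 1·4 - 5·(-5) = 4 - (-25) = 29
m × n = (-4, -34, 29)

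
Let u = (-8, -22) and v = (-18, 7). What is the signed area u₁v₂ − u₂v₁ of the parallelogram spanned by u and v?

(-8)·7 - (-22)·(-18) = -56 - 396 = -452

-452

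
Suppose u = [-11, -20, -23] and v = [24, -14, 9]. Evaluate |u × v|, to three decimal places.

926.914

i: (-20)·9 - (-23)·(-14) = -180 - 322 = -502
j: (-23)·24 - (-11)·9 = -552 - (-99) = -453
k: (-11)·(-14) - (-20)·24 = 154 - (-480) = 634
u × v = (-502, -453, 634)
|u × v| = √((-502)² + (-453)² + 634²) = √859169 ≈ 926.9137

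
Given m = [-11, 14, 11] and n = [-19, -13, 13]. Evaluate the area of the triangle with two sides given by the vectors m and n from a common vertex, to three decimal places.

263.278

i: 14·13 - 11·(-13) = 182 - (-143) = 325
j: 11·(-19) - (-11)·13 = -209 - (-143) = -66
k: (-11)·(-13) - 14·(-19) = 143 - (-266) = 409
m × n = (325, -66, 409)
|m × n| = √(325² + (-66)² + 409²) = √277262 ≈ 526.5567
area = ½ · 526.5567 ≈ 263.278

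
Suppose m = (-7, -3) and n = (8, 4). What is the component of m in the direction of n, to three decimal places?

m · n = (-7)·8 + (-3)·4 = -56 - 12 = -68
|n| = √(64 + 16) = √80 ≈ 8.9443
comp_n m = -68 / √80 ≈ -7.603

-7.603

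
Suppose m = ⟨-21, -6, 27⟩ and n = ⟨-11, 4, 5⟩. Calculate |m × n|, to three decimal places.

i: (-6)·5 - 27·4 = -30 - 108 = -138
j: 27·(-11) - (-21)·5 = -297 - (-105) = -192
k: (-21)·4 - (-6)·(-11) = -84 - 66 = -150
m × n = (-138, -192, -150)
|m × n| = √((-138)² + (-192)² + (-150)²) = √78408 ≈ 280.0143

280.014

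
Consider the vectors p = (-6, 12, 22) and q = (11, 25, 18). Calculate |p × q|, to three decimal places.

i: 12·18 - 22·25 = 216 - 550 = -334
j: 22·11 - (-6)·18 = 242 - (-108) = 350
k: (-6)·25 - 12·11 = -150 - 132 = -282
p × q = (-334, 350, -282)
|p × q| = √((-334)² + 350² + (-282)²) = √313580 ≈ 559.9821

559.982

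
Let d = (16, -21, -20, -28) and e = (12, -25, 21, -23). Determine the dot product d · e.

d · e = 16·12 + (-21)·(-25) + (-20)·21 + (-28)·(-23) = 192 + 525 - 420 + 644 = 941

941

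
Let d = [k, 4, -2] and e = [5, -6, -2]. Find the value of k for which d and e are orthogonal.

d · e = k·5 + 4·(-6) + (-2)·(-2) = -20 + 5k
Set equal to 0: 5k = 20, so k = 4.

4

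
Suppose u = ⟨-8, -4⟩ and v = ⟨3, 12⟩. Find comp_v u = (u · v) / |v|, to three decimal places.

u · v = (-8)·3 + (-4)·12 = -24 - 48 = -72
|v| = √(9 + 144) = √153 ≈ 12.3693
comp_v u = -72 / √153 ≈ -5.821

-5.821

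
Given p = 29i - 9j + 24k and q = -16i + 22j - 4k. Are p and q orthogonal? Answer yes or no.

p · q = 29·(-16) + (-9)·22 + 24·(-4) = -464 - 198 - 96 = -758
Nonzero, so the vectors are not orthogonal.

no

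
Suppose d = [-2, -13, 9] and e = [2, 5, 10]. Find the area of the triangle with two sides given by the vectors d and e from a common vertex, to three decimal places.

i: (-13)·10 - 9·5 = -130 - 45 = -175
j: 9·2 - (-2)·10 = 18 - (-20) = 38
k: (-2)·5 - (-13)·2 = -10 - (-26) = 16
d × e = (-175, 38, 16)
|d × e| = √((-175)² + 38² + 16²) = √32325 ≈ 179.7915
area = ½ · 179.7915 ≈ 89.896

89.896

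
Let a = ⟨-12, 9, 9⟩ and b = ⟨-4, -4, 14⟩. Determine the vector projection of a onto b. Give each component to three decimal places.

a · b = (-12)·(-4) + 9·(-4) + 9·14 = 48 - 36 + 126 = 138
|b|² = 16 + 16 + 196 = 228
proj_b a = (138/228) · (-4, -4, 14) ≈ (-2.421, -2.421, 8.474)

(-2.421, -2.421, 8.474)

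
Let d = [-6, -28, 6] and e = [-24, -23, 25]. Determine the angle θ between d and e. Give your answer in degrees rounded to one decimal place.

39.6

d · e = (-6)·(-24) + (-28)·(-23) + 6·25 = 144 + 644 + 150 = 938
|d|² = 36 + 784 + 36 = 856,  |d| = √856 ≈ 29.257478
|e|² = 576 + 529 + 625 = 1730,  |e| = √1730 ≈ 41.593269
cos θ = 938 / (29.257478 · 41.593269) ≈ 0.77080
θ = arccos(0.77080) ≈ 39.6°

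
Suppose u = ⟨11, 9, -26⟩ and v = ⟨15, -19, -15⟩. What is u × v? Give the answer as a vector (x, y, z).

i: 9·(-15) - (-26)·(-19) = -135 - 494 = -629
j: (-26)·15 - 11·(-15) = -390 - (-165) = -225
k: 11·(-19) - 9·15 = -209 - 135 = -344
u × v = (-629, -225, -344)

(-629, -225, -344)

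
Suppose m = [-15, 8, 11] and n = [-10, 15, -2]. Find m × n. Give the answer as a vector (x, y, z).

(-181, -140, -145)

i: 8·(-2) - 11·15 = -16 - 165 = -181
j: 11·(-10) - (-15)·(-2) = -110 - 30 = -140
k: (-15)·15 - 8·(-10) = -225 - (-80) = -145
m × n = (-181, -140, -145)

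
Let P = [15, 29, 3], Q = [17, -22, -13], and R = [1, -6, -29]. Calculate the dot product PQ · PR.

2269

PQ = Q − P = (2, -51, -16)
PR = R − P = (-14, -35, -32)
PQ · PR = 2·(-14) + (-51)·(-35) + (-16)·(-32) = -28 + 1785 + 512 = 2269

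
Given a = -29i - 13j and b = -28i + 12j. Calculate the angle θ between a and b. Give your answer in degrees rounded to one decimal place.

a · b = (-29)·(-28) + (-13)·12 = 812 - 156 = 656
|a|² = 841 + 169 = 1010,  |a| = √1010 ≈ 31.780497
|b|² = 784 + 144 = 928,  |b| = √928 ≈ 30.463092
cos θ = 656 / (31.780497 · 30.463092) ≈ 0.67759
θ = arccos(0.67759) ≈ 47.3°

47.3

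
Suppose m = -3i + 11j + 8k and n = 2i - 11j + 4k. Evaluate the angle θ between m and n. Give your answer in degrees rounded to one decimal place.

125.1

m · n = (-3)·2 + 11·(-11) + 8·4 = -6 - 121 + 32 = -95
|m|² = 9 + 121 + 64 = 194,  |m| = √194 ≈ 13.928388
|n|² = 4 + 121 + 16 = 141,  |n| = √141 ≈ 11.874342
cos θ = -95 / (13.928388 · 11.874342) ≈ -0.57440
θ = arccos(-0.57440) ≈ 125.1°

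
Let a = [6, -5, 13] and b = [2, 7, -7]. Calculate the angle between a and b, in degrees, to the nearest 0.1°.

a · b = 6·2 + (-5)·7 + 13·(-7) = 12 - 35 - 91 = -114
|a|² = 36 + 25 + 169 = 230,  |a| = √230 ≈ 15.165751
|b|² = 4 + 49 + 49 = 102,  |b| = √102 ≈ 10.099505
cos θ = -114 / (15.165751 · 10.099505) ≈ -0.74429
θ = arccos(-0.74429) ≈ 138.1°

138.1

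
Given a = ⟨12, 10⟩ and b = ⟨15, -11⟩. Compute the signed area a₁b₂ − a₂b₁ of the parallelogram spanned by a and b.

12·(-11) - 10·15 = -132 - 150 = -282

-282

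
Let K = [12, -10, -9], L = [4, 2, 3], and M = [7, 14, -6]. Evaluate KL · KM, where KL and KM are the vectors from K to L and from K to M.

364

KL = L − K = (-8, 12, 12)
KM = M − K = (-5, 24, 3)
KL · KM = (-8)·(-5) + 12·24 + 12·3 = 40 + 288 + 36 = 364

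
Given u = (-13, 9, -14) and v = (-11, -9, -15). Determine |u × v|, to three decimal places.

341.259

i: 9·(-15) - (-14)·(-9) = -135 - 126 = -261
j: (-14)·(-11) - (-13)·(-15) = 154 - 195 = -41
k: (-13)·(-9) - 9·(-11) = 117 - (-99) = 216
u × v = (-261, -41, 216)
|u × v| = √((-261)² + (-41)² + 216²) = √116458 ≈ 341.2594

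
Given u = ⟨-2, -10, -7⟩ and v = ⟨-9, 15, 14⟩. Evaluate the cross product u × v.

(-35, 91, -120)

i: (-10)·14 - (-7)·15 = -140 - (-105) = -35
j: (-7)·(-9) - (-2)·14 = 63 - (-28) = 91
k: (-2)·15 - (-10)·(-9) = -30 - 90 = -120
u × v = (-35, 91, -120)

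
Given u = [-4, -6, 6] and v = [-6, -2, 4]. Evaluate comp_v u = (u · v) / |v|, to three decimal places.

u · v = (-4)·(-6) + (-6)·(-2) + 6·4 = 24 + 12 + 24 = 60
|v| = √(36 + 4 + 16) = √56 ≈ 7.4833
comp_v u = 60 / √56 ≈ 8.018

8.018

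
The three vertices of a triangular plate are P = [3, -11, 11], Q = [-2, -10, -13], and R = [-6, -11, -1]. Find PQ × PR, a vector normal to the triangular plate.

(-12, 156, 9)

PQ = (-5, 1, -24)
PR = (-9, 0, -12)
i: 1·(-12) - (-24)·0 = -12 - 0 = -12
j: (-24)·(-9) - (-5)·(-12) = 216 - 60 = 156
k: (-5)·0 - 1·(-9) = 0 - (-9) = 9
PQ × PR = (-12, 156, 9)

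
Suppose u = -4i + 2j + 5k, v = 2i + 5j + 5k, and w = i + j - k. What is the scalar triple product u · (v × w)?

39

v × w:
i: 5·(-1) - 5·1 = -5 - 5 = -10
j: 5·1 - 2·(-1) = 5 - (-2) = 7
k: 2·1 - 5·1 = 2 - 5 = -3
v × w = (-10, 7, -3)
u · (v × w) = (-4)·(-10) + 2·7 + 5·(-3) = 40 + 14 - 15 = 39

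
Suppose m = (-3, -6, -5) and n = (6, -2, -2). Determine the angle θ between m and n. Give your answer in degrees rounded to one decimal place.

m · n = (-3)·6 + (-6)·(-2) + (-5)·(-2) = -18 + 12 + 10 = 4
|m|² = 9 + 36 + 25 = 70,  |m| = √70 ≈ 8.366600
|n|² = 36 + 4 + 4 = 44,  |n| = √44 ≈ 6.633250
cos θ = 4 / (8.366600 · 6.633250) ≈ 0.07207
θ = arccos(0.07207) ≈ 85.9°

85.9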